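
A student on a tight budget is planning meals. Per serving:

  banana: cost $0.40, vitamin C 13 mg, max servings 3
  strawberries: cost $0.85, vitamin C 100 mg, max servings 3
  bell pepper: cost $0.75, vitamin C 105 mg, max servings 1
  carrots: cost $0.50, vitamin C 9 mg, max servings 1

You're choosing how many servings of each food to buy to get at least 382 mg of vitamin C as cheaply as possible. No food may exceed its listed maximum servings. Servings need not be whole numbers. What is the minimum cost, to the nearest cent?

Cost per mg of vitamin C: bell pepper $0.0071, strawberries $0.0085, banana $0.0308, carrots $0.0556.
Take 1 serving of bell pepper: +105.0 mg vitamin C for $0.75 (total $0.75, still need 277.0 mg).
Take 2.77 servings of strawberries: +277.0 mg vitamin C for $2.35 (total $3.10, still need 0.0 mg).
Filling from the cheapest source first is optimal under one linear minimum: $3.10.

$3.10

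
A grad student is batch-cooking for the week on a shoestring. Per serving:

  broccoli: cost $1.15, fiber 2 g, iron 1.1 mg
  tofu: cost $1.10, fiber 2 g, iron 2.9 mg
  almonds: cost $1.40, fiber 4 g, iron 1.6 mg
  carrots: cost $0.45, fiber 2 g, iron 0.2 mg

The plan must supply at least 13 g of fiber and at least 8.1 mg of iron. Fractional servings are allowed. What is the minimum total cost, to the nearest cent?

For a min-cost LP with two ≥-constraints, a basic feasible solution has at most two positive variables.
broccoli only: max(13/2, 8.1/1.1) = 7.364 servings → $8.47.
tofu only: max(13/2, 8.1/2.9) = 6.5 servings → $7.15.
almonds only: max(13/4, 8.1/1.6) = 5.062 servings → $7.09.
carrots only: max(13/2, 8.1/0.2) = 40.5 servings → $18.23.
broccoli + tofu with both tight: 5.972 servings and 0.5278 servings → $7.45.
broccoli + almonds: the both-tight solution has a negative serving — not a feasible corner.
broccoli + carrots with both targets exact would need a negative amount; discard.
tofu + almonds with both tight: 1.381 servings and 2.56 servings → $5.10.
tofu + carrots with both tight: 2.519 servings and 3.981 servings → $4.56.
almonds + carrots with both targets exact would need a negative amount; discard.
The minimum over all feasible corners is $4.56.

$4.56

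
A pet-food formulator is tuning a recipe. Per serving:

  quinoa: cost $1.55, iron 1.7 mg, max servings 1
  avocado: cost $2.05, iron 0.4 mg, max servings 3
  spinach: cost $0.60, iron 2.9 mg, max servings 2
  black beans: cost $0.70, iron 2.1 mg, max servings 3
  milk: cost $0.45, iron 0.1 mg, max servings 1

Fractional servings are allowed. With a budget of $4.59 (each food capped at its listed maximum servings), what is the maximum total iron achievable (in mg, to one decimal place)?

13.5 mg

Iron per dollar: spinach 4.833, black beans 3, quinoa 1.097, milk 0.2222, avocado 0.1951.
Take 2 servings of spinach: spends $1.20, +5.8 mg iron (running total 5.8 mg).
Take 3 servings of black beans: spends $2.10, +6.3 mg iron (running total 12.1 mg).
Take 0.8323 servings of quinoa: spends $1.29, +1.4 mg iron (running total 13.5 mg).
Greedy by best ratio exhausts the cost allowance optimally: 13.5 mg.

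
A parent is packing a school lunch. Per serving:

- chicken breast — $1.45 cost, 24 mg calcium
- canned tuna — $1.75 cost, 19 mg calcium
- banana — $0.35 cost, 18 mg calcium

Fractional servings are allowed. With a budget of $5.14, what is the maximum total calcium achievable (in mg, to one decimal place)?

Calcium per dollar: banana 51.43, chicken breast 16.55, canned tuna 10.86.
With no serving limits, spend the whole cost allowance on banana: $5.14 / $0.35 × 18 mg = 264.3 mg.

264.3 mg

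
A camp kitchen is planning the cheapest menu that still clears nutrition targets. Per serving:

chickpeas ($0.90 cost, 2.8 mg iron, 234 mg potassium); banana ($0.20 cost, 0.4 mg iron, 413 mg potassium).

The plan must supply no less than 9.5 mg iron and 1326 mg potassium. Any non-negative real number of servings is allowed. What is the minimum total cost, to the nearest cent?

A basic optimal solution has at most two foods positive. Try each food alone and each pair with both targets met exactly.
chickpeas only: max(9.5/2.8, 1326/234) = 5.667 servings → $5.10.
banana only: max(9.5/0.4, 1326/413) = 23.75 servings → $4.75.
chickpeas + banana with both tight: 3.193 servings and 1.402 servings → $3.15.
So the least-cost plan costs $3.15.

$3.15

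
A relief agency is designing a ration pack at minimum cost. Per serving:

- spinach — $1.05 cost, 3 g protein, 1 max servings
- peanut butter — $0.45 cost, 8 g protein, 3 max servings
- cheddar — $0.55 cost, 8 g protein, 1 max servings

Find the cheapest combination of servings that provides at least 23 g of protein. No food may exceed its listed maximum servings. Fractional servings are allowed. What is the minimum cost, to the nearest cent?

Cost per g of protein: peanut butter $0.0563, cheddar $0.0688, spinach $0.3500.
Take 2.875 servings of peanut butter: +23.0 g protein for $1.29 (total $1.29, still need 0.0 g).
Filling from the cheapest source first is optimal under one linear minimum: $1.29.

$1.29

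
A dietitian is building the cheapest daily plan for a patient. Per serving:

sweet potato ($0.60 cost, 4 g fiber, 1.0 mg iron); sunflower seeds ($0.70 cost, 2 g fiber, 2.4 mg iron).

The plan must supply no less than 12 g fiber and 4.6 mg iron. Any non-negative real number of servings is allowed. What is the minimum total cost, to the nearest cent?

A basic optimal solution has at most two foods positive. Try each food alone and each pair with both targets met exactly.
sweet potato only: max(12/4, 4.6/1.0) = 4.6 servings → $2.76.
sunflower seeds only: max(12/2, 4.6/2.4) = 6 servings → $4.20.
sweet potato + sunflower seeds with both tight: 2.579 servings and 0.8421 servings → $2.14.
The minimum over all feasible corners is $2.14.

$2.14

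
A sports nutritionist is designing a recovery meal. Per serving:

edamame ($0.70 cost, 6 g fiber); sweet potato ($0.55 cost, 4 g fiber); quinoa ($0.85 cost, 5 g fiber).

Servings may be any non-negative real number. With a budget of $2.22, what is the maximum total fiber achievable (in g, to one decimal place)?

19.0 g

Fiber per dollar: edamame 8.571, sweet potato 7.273, quinoa 5.882.
With no serving limits, spend the whole cost allowance on edamame: $2.22 / $0.70 × 6 g = 19.0 g.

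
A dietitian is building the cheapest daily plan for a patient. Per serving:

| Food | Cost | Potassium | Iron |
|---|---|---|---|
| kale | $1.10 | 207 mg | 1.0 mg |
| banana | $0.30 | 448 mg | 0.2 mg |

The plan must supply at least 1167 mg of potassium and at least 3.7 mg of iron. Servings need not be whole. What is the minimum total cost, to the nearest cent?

$4.15

Two binding constraints pin down two serving amounts, so the optimal mix uses at most two foods. The candidates are each food alone (scaled to the tighter of potassium/iron) and each pair with both constraints tight.
kale only: max(1167/207, 3.7/1.0) = 5.638 servings → $6.20.
banana only: max(1167/448, 3.7/0.2) = 18.5 servings → $5.55.
kale + banana with both tight: 3.503 servings and 0.9865 servings → $4.15.
The minimum over all feasible corners is $4.15.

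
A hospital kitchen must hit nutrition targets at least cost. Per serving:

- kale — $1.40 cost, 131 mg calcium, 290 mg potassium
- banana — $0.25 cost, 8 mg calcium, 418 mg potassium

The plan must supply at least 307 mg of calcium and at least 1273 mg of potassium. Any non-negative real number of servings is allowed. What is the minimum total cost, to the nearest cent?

$3.52

This is a tiny linear program; its minimum lies at a vertex of the feasible set. List the vertices and price them.
kale only: max(307/131, 1273/290) = 4.39 servings → $6.15.
banana only: max(307/8, 1273/418) = 38.38 servings → $9.59.
kale + banana with both tight: 2.253 servings and 1.482 servings → $3.52.
Cheapest feasible corner: $3.52.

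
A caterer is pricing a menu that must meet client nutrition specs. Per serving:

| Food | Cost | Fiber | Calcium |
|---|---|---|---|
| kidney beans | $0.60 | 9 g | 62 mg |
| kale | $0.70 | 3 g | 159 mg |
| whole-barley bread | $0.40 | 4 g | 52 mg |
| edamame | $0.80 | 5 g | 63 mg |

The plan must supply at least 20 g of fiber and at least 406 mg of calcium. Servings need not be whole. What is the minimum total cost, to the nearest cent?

kidney beans only: max(20/9, 406/62) = 6.548 servings → $3.93.
kale only: max(20/3, 406/159) = 6.667 servings → $4.67.
whole-barley bread only: max(20/4, 406/52) = 7.808 servings → $3.12.
edamame only: max(20/5, 406/63) = 6.444 servings → $5.16.
kidney beans + kale with both tight: 1.576 servings and 1.939 servings → $2.30.
kidney beans + whole-barley bread with both targets exact would need a negative amount; discard.
kidney beans + edamame: the both-tight solution has a negative serving — not a feasible corner.
kale + whole-barley bread with both tight: 1.217 servings and 4.088 servings → $2.49.
kale + edamame with both tight: 1.271 servings and 3.238 servings → $3.48.
whole-barley bread + edamame: the both-tight solution has a negative serving — not a feasible corner.
The minimum over all feasible corners is $2.30.

$2.30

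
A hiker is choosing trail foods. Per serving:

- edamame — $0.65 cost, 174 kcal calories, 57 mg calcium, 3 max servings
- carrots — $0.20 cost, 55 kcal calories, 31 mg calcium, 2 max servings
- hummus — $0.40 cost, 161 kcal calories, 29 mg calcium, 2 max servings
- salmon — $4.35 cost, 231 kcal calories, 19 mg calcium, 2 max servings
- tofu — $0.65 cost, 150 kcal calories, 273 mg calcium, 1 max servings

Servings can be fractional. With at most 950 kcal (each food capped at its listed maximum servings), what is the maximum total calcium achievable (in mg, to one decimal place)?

536.3 mg

Calcium per kcal: tofu 1.82, carrots 0.5636, edamame 0.3276, hummus 0.1801, salmon 0.08225.
Take 1 serving of tofu: uses 150 kcal, +273.0 mg calcium (running total 273.0 mg).
Take 2 servings of carrots: uses 110 kcal, +62.0 mg calcium (running total 335.0 mg).
Take 3 servings of edamame: uses 522 kcal, +171.0 mg calcium (running total 506.0 mg).
Take 1.043 servings of hummus: uses 168 kcal, +30.3 mg calcium (running total 536.3 mg).
Filling greedily by calcium-per-kcal is optimal for one linear limit, giving 536.3 mg.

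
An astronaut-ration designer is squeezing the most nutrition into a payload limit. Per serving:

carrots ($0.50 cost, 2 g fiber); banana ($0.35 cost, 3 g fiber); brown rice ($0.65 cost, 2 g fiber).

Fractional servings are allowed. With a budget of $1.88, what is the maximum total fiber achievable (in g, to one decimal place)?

Fiber per dollar: banana 8.571, carrots 4, brown rice 3.077.
With no serving limits, spend the whole cost allowance on banana: $1.88 / $0.35 × 3 g = 16.1 g.

16.1 g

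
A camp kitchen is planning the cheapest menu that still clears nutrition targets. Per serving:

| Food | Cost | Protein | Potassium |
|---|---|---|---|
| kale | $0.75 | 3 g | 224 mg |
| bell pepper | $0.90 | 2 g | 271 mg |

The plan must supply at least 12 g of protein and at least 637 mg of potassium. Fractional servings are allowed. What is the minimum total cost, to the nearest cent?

Compare the cost at each extreme point of the feasible region.
kale only: max(12/3, 637/224) = 4 servings → $3.00.
bell pepper only: max(12/2, 637/271) = 6 servings → $5.40.
kale + bell pepper: the both-tight solution has a negative serving — not a feasible corner.
Cheapest feasible corner: $3.00.

$3.00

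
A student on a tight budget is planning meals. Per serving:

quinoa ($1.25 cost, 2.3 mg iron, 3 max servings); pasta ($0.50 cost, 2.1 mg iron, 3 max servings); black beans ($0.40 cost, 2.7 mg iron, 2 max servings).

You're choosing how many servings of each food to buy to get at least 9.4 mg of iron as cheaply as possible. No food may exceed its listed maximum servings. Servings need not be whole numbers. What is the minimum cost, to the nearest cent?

$1.75

Cost per mg of iron: black beans $0.1481, pasta $0.2381, quinoa $0.5435.
Take 2 servings of black beans: +5.4 mg iron for $0.80 (total $0.80, still need 4.0 mg).
Take 1.905 servings of pasta: +4.0 mg iron for $0.95 (total $1.75, still need 0.0 mg).
Greedy by cheapest-per-mg is optimal for a single linear constraint, so the minimum cost is $1.75.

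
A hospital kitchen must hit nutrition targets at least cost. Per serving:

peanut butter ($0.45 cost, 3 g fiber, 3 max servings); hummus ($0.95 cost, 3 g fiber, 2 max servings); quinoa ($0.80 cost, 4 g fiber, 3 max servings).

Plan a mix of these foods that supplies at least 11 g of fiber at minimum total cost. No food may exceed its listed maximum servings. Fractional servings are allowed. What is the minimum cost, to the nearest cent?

$1.75

Cost per g of fiber: peanut butter $0.1500, quinoa $0.2000, hummus $0.3167.
Take 3 servings of peanut butter: +9.0 g fiber for $1.35 (total $1.35, still need 2.0 g).
Take 0.5 servings of quinoa: +2.0 g fiber for $0.40 (total $1.75, still need 0.0 g).
Greedy by cheapest-per-g is optimal for a single linear constraint, so the minimum cost is $1.75.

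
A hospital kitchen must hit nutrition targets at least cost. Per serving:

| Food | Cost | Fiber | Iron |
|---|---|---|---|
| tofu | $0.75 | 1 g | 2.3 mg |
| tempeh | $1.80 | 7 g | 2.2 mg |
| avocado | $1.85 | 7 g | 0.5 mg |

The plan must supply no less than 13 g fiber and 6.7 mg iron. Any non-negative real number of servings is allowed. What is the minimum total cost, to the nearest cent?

Minimising a linear cost over {fiber ≥ 13, iron ≥ 6.7, servings ≥ 0} — the optimum is at a vertex, using one or two foods.
tofu only: max(13/1, 6.7/2.3) = 13 servings → $9.75.
tempeh only: max(13/7, 6.7/2.2) = 3.045 servings → $5.48.
avocado only: max(13/7, 6.7/0.5) = 13.4 servings → $24.79.
tofu + tempeh with both tight: 1.317 servings and 1.669 servings → $3.99.
tofu + avocado with both tight: 2.59 servings and 1.487 servings → $4.69.
tempeh + avocado: intersection lies outside the first quadrant.
Cheapest feasible corner: $3.99.

$3.99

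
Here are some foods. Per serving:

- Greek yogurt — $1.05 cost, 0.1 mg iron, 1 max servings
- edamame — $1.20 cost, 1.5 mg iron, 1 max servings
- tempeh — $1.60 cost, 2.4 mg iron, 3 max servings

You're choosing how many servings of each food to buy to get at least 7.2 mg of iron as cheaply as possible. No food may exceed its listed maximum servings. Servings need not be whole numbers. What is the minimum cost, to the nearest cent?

Cost per mg of iron: tempeh $0.6667, edamame $0.8000, Greek yogurt $10.5000.
Take 3 servings of tempeh: +7.2 mg iron for $4.80 (total $4.80, still need 0.0 mg).
Filling from the cheapest source first is optimal under one linear minimum: $4.80.

$4.80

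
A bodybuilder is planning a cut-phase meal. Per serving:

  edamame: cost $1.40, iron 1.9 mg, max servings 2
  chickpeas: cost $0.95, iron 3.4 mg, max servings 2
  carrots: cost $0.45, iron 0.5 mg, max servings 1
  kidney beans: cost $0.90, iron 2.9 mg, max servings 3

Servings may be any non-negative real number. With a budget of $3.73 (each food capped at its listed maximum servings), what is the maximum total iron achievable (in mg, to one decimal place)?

Iron per dollar: chickpeas 3.579, kidney beans 3.222, edamame 1.357, carrots 1.111.
Take 2 servings of chickpeas: spends $1.90, +6.8 mg iron (running total 6.8 mg).
Take 2.033 servings of kidney beans: spends $1.83, +5.9 mg iron (running total 12.7 mg).
Greedy by best ratio exhausts the cost allowance optimally: 12.7 mg.

12.7 mg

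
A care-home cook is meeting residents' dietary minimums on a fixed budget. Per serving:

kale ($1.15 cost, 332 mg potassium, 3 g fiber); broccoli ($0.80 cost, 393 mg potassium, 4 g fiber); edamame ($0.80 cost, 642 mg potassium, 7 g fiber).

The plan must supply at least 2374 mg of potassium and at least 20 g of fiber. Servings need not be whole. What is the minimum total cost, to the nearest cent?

Compare the cost at each extreme point of the feasible region.
kale only: max(2374/332, 20/3) = 7.151 servings → $8.22.
broccoli only: max(2374/393, 20/4) = 6.041 servings → $4.83.
edamame only: max(2374/642, 20/7) = 3.698 servings → $2.96.
kale + broccoli: intersection lies outside the first quadrant.
kale + edamame: intersection lies outside the first quadrant.
broccoli + edamame: the both-tight solution has a negative serving — not a feasible corner.
The minimum over all feasible corners is $2.96.

$2.96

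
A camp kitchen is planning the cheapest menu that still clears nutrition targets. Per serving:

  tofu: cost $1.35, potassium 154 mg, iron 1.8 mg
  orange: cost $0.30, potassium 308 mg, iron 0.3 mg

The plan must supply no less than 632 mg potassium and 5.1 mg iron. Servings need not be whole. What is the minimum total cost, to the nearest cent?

$3.88

tofu only: max(632/154, 5.1/1.8) = 4.104 servings → $5.54.
orange only: max(632/308, 5.1/0.3) = 17 servings → $5.10.
tofu + orange with both tight: 2.718 servings and 0.693 servings → $3.88.
The minimum over all feasible corners is $3.88.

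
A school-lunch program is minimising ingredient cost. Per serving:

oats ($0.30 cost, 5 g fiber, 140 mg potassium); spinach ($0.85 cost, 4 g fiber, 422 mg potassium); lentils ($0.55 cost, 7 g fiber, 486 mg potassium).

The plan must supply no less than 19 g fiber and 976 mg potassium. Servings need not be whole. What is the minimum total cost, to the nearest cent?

$1.34

oats only: max(19/5, 976/140) = 6.971 servings → $2.09.
spinach only: max(19/4, 976/422) = 4.75 servings → $4.04.
lentils only: max(19/7, 976/486) = 2.714 servings → $1.49.
oats + spinach with both tight: 2.654 servings and 1.432 servings → $2.01.
oats + lentils with both tight: 1.657 servings and 1.531 servings → $1.34.
spinach + lentils: the both-tight solution has a negative serving — not a feasible corner.
Cheapest feasible corner: $1.34.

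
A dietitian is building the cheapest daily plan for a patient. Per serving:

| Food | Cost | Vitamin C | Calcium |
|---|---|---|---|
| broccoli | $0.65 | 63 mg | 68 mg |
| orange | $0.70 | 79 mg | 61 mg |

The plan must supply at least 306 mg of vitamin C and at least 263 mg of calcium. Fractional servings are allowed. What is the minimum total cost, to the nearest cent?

The cheapest plan sits at a corner of the feasible region — with two constraints it uses at most two foods.
broccoli only: max(306/63, 263/68) = 4.857 servings → $3.16.
orange only: max(306/79, 263/61) = 4.311 servings → $3.02.
broccoli + orange with both tight: 1.381 servings and 2.772 servings → $2.84.
Cheapest feasible corner: $2.84.

$2.84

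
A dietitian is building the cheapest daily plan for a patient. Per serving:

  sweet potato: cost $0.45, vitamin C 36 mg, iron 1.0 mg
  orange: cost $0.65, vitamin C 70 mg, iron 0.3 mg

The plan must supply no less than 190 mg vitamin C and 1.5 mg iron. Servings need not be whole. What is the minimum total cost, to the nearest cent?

$1.86

Check every corner: each single food scaled to meet both minima, and each pair solved so both constraints bind.
sweet potato only: max(190/36, 1.5/1.0) = 5.278 servings → $2.38.
orange only: max(190/70, 1.5/0.3) = 5 servings → $3.25.
sweet potato + orange with both tight: 0.8108 servings and 2.297 servings → $1.86.
Cheapest feasible corner: $1.86.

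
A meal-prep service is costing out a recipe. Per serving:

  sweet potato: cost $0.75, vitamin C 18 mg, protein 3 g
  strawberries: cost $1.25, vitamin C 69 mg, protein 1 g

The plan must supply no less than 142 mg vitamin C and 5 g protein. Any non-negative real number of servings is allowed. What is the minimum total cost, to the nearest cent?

$3.03

At the optimum either one food covers both requirements or two foods hit both targets exactly; no other combination can be cheaper.
sweet potato only: max(142/18, 5/3) = 7.889 servings → $5.92.
strawberries only: max(142/69, 5/1) = 5 servings → $6.25.
sweet potato + strawberries with both tight: 1.074 servings and 1.778 servings → $3.03.
The minimum over all feasible corners is $3.03.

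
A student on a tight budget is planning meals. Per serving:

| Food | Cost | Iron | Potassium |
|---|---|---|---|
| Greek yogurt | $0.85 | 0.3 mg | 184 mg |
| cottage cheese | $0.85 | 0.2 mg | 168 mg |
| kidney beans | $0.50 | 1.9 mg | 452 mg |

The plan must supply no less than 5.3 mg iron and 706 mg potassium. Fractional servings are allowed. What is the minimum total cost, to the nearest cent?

Check every corner: each single food scaled to meet both minima, and each pair solved so both constraints bind.
Greek yogurt only: max(5.3/0.3, 706/184) = 17.67 servings → $15.02.
cottage cheese only: max(5.3/0.2, 706/168) = 26.5 servings → $22.52.
kidney beans only: max(5.3/1.9, 706/452) = 2.789 servings → $1.39.
Greek yogurt + cottage cheese: intersection lies outside the first quadrant.
Greek yogurt + kidney beans: the both-tight solution has a negative serving — not a feasible corner.
cottage cheese + kidney beans with both targets exact would need a negative amount; discard.
Cheapest feasible corner: $1.39.

$1.39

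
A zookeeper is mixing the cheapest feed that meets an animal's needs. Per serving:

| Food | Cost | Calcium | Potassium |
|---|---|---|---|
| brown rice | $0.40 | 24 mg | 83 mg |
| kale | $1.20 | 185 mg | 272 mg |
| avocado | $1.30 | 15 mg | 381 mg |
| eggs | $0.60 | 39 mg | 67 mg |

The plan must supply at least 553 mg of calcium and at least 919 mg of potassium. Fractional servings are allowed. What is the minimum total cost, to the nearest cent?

$3.94

A basic optimal solution has at most two foods positive. Try each food alone and each pair with both targets met exactly.
brown rice only: max(553/24, 919/83) = 23.04 servings → $9.22.
kale only: max(553/185, 919/272) = 3.379 servings → $4.05.
avocado only: max(553/15, 919/381) = 36.87 servings → $47.93.
eggs only: max(553/39, 919/67) = 14.18 servings → $8.51.
brown rice + kale with both tight: 2.22 servings and 2.701 servings → $4.13.
brown rice + avocado: the both-tight solution has a negative serving — not a feasible corner.
brown rice + eggs: intersection lies outside the first quadrant.
kale + avocado with both tight: 2.965 servings and 0.2951 servings → $3.94.
kale + eggs with both tight: 0.6771 servings and 10.97 servings → $7.39.
avocado + eggs with both targets exact would need a negative amount; discard.
The minimum over all feasible corners is $3.94.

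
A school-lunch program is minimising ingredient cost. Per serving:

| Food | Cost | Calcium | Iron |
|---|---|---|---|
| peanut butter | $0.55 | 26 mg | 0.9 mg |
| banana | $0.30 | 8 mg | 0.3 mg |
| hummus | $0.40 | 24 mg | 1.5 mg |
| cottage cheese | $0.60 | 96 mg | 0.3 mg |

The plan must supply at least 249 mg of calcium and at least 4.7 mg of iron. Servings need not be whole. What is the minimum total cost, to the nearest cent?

$2.24

An LP optimum is at a vertex; with two nutrient constraints at most two foods are used. Check each candidate.
peanut butter only: max(249/26, 4.7/0.9) = 9.577 servings → $5.27.
banana only: max(249/8, 4.7/0.3) = 31.12 servings → $9.34.
hummus only: max(249/24, 4.7/1.5) = 10.38 servings → $4.15.
cottage cheese only: max(249/96, 4.7/0.3) = 15.67 servings → $9.40.
peanut butter + banana: the both-tight solution has a negative serving — not a feasible corner.
peanut butter + hummus: intersection lies outside the first quadrant.
peanut butter + cottage cheese with both tight: 4.79 servings and 1.296 servings → $3.41.
banana + hummus with both targets exact would need a negative amount; discard.
banana + cottage cheese with both tight: 14.26 servings and 1.405 servings → $5.12.
hummus + cottage cheese with both tight: 2.752 servings and 1.906 servings → $2.24.
So the least-cost plan costs $2.24.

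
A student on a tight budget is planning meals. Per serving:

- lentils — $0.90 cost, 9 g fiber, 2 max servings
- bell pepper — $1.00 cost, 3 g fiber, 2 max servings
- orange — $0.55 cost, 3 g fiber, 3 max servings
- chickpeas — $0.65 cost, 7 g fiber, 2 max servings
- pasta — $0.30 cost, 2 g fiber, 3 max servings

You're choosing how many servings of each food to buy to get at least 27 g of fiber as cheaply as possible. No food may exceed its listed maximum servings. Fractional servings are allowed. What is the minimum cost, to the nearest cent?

Cost per g of fiber: chickpeas $0.0929, lentils $0.1000, pasta $0.1500, orange $0.1833, bell pepper $0.3333.
Take 2 servings of chickpeas: +14.0 g fiber for $1.30 (total $1.30, still need 13.0 g).
Take 1.444 servings of lentils: +13.0 g fiber for $1.30 (total $2.60, still need 0.0 g).
Filling from the cheapest source first is optimal under one linear minimum: $2.60.

$2.60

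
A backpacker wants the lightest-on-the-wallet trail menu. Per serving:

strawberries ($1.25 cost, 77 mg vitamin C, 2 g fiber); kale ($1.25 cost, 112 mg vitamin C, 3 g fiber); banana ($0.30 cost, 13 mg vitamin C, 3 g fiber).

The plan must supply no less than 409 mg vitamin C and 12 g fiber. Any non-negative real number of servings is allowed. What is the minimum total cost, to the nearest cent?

$4.63

An LP optimum is at a vertex; with two nutrient constraints at most two foods are used. Check each candidate.
strawberries only: max(409/77, 12/2) = 6 servings → $7.50.
kale only: max(409/112, 12/3) = 4 servings → $5.00.
banana only: max(409/13, 12/3) = 31.46 servings → $9.44.
strawberries + kale with both targets exact would need a negative amount; discard.
strawberries + banana with both tight: 5.224 servings and 0.5171 servings → $6.69.
kale + banana with both tight: 3.606 servings and 0.3939 servings → $4.63.
Cheapest feasible corner: $4.63.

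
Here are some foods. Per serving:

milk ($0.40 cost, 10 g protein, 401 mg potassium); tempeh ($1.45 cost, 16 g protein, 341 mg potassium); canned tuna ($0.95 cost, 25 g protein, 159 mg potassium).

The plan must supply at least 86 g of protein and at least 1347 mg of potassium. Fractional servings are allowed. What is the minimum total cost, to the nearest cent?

At the optimum either one food covers both requirements or two foods hit both targets exactly; no other combination can be cheaper.
milk only: max(86/10, 1347/401) = 8.6 servings → $3.44.
tempeh only: max(86/16, 1347/341) = 5.375 servings → $7.79.
canned tuna only: max(86/25, 1347/159) = 8.472 servings → $8.05.
milk + tempeh: intersection lies outside the first quadrant.
milk + canned tuna with both tight: 2.371 servings and 2.492 servings → $3.32.
tempeh + canned tuna with both tight: 3.344 servings and 1.3 servings → $6.08.
The minimum over all feasible corners is $3.32.

$3.32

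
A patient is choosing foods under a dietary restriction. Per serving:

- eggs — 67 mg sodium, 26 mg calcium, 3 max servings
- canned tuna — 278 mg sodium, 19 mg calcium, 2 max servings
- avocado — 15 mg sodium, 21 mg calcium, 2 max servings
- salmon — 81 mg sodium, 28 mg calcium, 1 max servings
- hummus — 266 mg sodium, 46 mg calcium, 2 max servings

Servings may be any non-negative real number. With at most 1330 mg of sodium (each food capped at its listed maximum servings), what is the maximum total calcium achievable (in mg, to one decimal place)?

Calcium per mg sodium: avocado 1.4, eggs 0.3881, salmon 0.3457, hummus 0.1729, canned tuna 0.06835.
Take 2 servings of avocado: uses 30 mg sodium, +42.0 mg calcium (running total 42.0 mg).
Take 3 servings of eggs: uses 201 mg sodium, +78.0 mg calcium (running total 120.0 mg).
Take 1 serving of salmon: uses 81 mg sodium, +28.0 mg calcium (running total 148.0 mg).
Take 2 servings of hummus: uses 532 mg sodium, +92.0 mg calcium (running total 240.0 mg).
Take 1.748 servings of canned tuna: uses 486 mg sodium, +33.2 mg calcium (running total 273.2 mg).
Filling greedily by calcium-per-mg sodium is optimal for one linear limit, giving 273.2 mg.

273.2 mg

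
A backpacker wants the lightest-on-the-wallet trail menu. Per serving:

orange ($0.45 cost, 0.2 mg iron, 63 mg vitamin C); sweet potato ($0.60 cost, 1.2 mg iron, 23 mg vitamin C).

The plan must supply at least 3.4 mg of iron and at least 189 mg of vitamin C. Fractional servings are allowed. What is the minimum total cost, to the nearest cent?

$2.43

Two binding constraints pin down two serving amounts, so the optimal mix uses at most two foods. The candidates are each food alone (scaled to the tighter of iron/vitamin C) and each pair with both constraints tight.
orange only: max(3.4/0.2, 189/63) = 17 servings → $7.65.
sweet potato only: max(3.4/1.2, 189/23) = 8.217 servings → $4.93.
orange + sweet potato with both tight: 2.093 servings and 2.485 servings → $2.43.
Cheapest feasible corner: $2.43.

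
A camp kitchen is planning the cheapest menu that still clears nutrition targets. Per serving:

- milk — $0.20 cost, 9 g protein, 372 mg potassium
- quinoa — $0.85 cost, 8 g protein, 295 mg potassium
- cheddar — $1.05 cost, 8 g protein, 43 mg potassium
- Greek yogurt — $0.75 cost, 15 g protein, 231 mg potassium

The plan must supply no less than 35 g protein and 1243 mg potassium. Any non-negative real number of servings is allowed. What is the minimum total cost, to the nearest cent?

$0.78

This is a tiny linear program; its minimum lies at a vertex of the feasible set. List the vertices and price them.
milk only: max(35/9, 1243/372) = 3.889 servings → $0.78.
quinoa only: max(35/8, 1243/295) = 4.375 servings → $3.72.
cheddar only: max(35/8, 1243/43) = 28.91 servings → $30.35.
Greek yogurt only: max(35/15, 1243/231) = 5.381 servings → $4.04.
milk + quinoa: intersection lies outside the first quadrant.
milk + cheddar with both tight: 3.26 servings and 0.708 servings → $1.40.
milk + Greek yogurt with both tight: 3.016 servings and 0.5236 servings → $1.00.
quinoa + cheddar with both tight: 4.186 servings and 0.189 servings → $3.76.
quinoa + Greek yogurt with both tight: 4.098 servings and 0.1478 servings → $3.59.
cheddar + Greek yogurt: the both-tight solution has a negative serving — not a feasible corner.
So the least-cost plan costs $0.78.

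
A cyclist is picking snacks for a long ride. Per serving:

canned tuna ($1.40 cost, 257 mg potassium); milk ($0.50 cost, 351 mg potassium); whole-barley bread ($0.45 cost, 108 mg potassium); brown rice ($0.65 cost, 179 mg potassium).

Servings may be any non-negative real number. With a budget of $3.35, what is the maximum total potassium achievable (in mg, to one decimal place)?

2351.7 mg

Potassium per dollar: milk 702, brown rice 275.4, whole-barley bread 240, canned tuna 183.6.
With no serving limits, spend the whole cost allowance on milk: $3.35 / $0.50 × 351 mg = 2351.7 mg.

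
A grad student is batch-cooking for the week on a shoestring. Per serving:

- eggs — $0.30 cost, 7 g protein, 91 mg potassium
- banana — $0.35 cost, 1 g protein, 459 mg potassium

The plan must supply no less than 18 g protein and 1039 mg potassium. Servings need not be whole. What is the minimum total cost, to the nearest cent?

$1.33

Minimising a linear cost over {protein ≥ 18, potassium ≥ 1039, servings ≥ 0} — the optimum is at a vertex, using one or two foods.
eggs only: max(18/7, 1039/91) = 11.42 servings → $3.43.
banana only: max(18/1, 1039/459) = 18 servings → $6.30.
eggs + banana with both tight: 2.314 servings and 1.805 servings → $1.33.
Cheapest feasible corner: $1.33.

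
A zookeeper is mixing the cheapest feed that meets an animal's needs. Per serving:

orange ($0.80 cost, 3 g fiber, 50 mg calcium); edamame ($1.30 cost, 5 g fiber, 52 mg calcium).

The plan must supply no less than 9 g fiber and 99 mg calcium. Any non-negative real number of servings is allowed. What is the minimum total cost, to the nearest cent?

Check every corner: each single food scaled to meet both minima, and each pair solved so both constraints bind.
orange only: max(9/3, 99/50) = 3 servings → $2.40.
edamame only: max(9/5, 99/52) = 1.904 servings → $2.48.
orange + edamame with both tight: 0.2872 servings and 1.628 servings → $2.35.
So the least-cost plan costs $2.35.

$2.35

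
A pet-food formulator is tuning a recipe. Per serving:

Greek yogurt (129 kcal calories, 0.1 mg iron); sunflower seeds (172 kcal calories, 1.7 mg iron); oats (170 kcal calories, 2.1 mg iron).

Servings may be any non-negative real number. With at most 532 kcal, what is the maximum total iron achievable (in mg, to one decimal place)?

Iron per kcal: oats 0.01235, sunflower seeds 0.009884, Greek yogurt 0.0007752.
With no serving limits, spend the whole calories allowance on oats: 532 kcal / 170 kcal × 2.1 mg = 6.6 mg.

6.6 mg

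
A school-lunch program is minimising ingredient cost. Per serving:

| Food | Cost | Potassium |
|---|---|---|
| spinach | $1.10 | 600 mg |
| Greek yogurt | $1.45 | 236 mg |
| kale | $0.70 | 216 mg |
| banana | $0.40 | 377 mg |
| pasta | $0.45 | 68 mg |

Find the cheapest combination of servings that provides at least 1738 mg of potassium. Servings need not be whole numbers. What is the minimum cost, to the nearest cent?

$1.84

Cost per mg of potassium: banana $0.0011, spinach $0.0018, kale $0.0032, Greek yogurt $0.0061, pasta $0.0066.
With no serving limits, use only banana: 1738 mg / 377 mg = 4.61 servings × $0.40 = $1.84.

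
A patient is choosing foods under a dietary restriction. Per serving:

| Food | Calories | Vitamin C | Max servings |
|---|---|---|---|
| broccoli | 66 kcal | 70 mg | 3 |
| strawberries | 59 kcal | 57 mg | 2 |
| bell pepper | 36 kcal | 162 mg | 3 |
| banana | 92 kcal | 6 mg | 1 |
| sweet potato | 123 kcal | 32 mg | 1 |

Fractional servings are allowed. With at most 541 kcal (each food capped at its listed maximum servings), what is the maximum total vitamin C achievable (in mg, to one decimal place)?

Vitamin C per kcal: bell pepper 4.5, broccoli 1.061, strawberries 0.9661, sweet potato 0.2602, banana 0.06522.
Take 3 servings of bell pepper: uses 108 kcal, +486.0 mg vitamin C (running total 486.0 mg).
Take 3 servings of broccoli: uses 198 kcal, +210.0 mg vitamin C (running total 696.0 mg).
Take 2 servings of strawberries: uses 118 kcal, +114.0 mg vitamin C (running total 810.0 mg).
Take 0.9512 servings of sweet potato: uses 117 kcal, +30.4 mg vitamin C (running total 840.4 mg).
Filling greedily by vitamin C-per-kcal is optimal for one linear limit, giving 840.4 mg.

840.4 mg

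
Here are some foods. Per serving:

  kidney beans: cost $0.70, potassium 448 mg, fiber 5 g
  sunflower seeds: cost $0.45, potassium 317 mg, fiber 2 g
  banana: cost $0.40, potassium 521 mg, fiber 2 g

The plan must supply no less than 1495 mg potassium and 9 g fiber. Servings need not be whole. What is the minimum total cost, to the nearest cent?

Two binding constraints pin down two serving amounts, so the optimal mix uses at most two foods. The candidates are each food alone (scaled to the tighter of potassium/fiber) and each pair with both constraints tight.
kidney beans only: max(1495/448, 9/5) = 3.337 servings → $2.34.
sunflower seeds only: max(1495/317, 9/2) = 4.716 servings → $2.12.
banana only: max(1495/521, 9/2) = 4.5 servings → $1.80.
kidney beans + sunflower seeds with both targets exact would need a negative amount; discard.
kidney beans + banana with both tight: 0.9941 servings and 2.015 servings → $1.50.
sunflower seeds + banana with both tight: 4.164 servings and 0.3358 servings → $2.01.
Cheapest feasible corner: $1.50.

$1.50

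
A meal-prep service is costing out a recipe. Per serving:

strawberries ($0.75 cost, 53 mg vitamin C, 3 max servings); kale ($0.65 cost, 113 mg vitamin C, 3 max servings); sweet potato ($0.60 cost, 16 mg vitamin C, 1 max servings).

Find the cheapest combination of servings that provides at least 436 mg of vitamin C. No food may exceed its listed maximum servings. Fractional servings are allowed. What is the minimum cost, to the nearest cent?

Cost per mg of vitamin C: kale $0.0058, strawberries $0.0142, sweet potato $0.0375.
Take 3 servings of kale: +339.0 mg vitamin C for $1.95 (total $1.95, still need 97.0 mg).
Take 1.83 servings of strawberries: +97.0 mg vitamin C for $1.37 (total $3.32, still need 0.0 mg).
Greedy by cheapest-per-mg is optimal for a single linear constraint, so the minimum cost is $3.32.

$3.32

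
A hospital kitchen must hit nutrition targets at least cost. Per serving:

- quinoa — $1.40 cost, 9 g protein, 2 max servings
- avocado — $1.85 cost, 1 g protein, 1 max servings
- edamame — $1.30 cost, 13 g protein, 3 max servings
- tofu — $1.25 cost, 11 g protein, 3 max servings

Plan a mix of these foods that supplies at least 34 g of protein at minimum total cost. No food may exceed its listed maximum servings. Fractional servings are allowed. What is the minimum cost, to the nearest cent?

Cost per g of protein: edamame $0.1000, tofu $0.1136, quinoa $0.1556, avocado $1.8500.
Take 2.615 servings of edamame: +34.0 g protein for $3.40 (total $3.40, still need 0.0 g).
Greedy by cheapest-per-g is optimal for a single linear constraint, so the minimum cost is $3.40.

$3.40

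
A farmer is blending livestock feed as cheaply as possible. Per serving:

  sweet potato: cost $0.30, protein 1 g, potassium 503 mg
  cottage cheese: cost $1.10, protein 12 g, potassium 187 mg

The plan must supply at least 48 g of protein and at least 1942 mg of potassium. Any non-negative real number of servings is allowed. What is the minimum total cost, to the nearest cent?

sweet potato only: max(48/1, 1942/503) = 48 servings → $14.40.
cottage cheese only: max(48/12, 1942/187) = 10.39 servings → $11.42.
sweet potato + cottage cheese with both tight: 2.45 servings and 3.796 servings → $4.91.
The minimum over all feasible corners is $4.91.

$4.91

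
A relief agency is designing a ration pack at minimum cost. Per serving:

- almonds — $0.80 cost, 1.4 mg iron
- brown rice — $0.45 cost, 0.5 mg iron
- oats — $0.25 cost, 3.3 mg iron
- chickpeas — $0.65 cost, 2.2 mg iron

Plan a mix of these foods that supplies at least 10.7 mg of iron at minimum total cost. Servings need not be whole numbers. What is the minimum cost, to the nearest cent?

Cost per mg of iron: oats $0.0758, chickpeas $0.2955, almonds $0.5714, brown rice $0.9000.
With no serving limits, use only oats: 10.7 mg / 3.3 mg = 3.242 servings × $0.25 = $0.81.

$0.81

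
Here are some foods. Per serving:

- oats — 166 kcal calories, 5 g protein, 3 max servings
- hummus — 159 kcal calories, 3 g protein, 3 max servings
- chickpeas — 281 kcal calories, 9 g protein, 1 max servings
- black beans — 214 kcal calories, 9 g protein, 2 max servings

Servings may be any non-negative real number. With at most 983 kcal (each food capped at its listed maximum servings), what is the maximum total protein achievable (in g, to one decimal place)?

35.3 g

Protein per kcal: black beans 0.04206, chickpeas 0.03203, oats 0.03012, hummus 0.01887.
Take 2 servings of black beans: uses 428 kcal, +18.0 g protein (running total 18.0 g).
Take 1 serving of chickpeas: uses 281 kcal, +9.0 g protein (running total 27.0 g).
Take 1.651 servings of oats: uses 274 kcal, +8.3 g protein (running total 35.3 g).
Greedy by best ratio exhausts the calories allowance optimally: 35.3 g.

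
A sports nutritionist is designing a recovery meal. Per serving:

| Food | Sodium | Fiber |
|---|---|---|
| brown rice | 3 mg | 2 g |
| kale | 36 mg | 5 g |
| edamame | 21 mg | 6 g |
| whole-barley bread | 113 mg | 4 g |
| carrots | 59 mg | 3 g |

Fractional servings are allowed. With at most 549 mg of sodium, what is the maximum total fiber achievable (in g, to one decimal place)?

Fiber per mg sodium: brown rice 0.6667, edamame 0.2857, kale 0.1389, carrots 0.05085, whole-barley bread 0.0354.
With no serving limits, spend the whole sodium allowance on brown rice: 549 mg / 3 mg × 2 g = 366.0 g.

366.0 g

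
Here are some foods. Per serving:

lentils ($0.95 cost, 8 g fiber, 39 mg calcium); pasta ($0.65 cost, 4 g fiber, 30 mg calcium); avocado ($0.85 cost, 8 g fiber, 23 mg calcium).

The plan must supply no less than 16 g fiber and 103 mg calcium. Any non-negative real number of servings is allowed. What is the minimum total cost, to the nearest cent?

With two linear requirements the optimum uses one or two foods; enumerate the corners.
lentils only: max(16/8, 103/39) = 2.641 servings → $2.51.
pasta only: max(16/4, 103/30) = 4 servings → $2.60.
avocado only: max(16/8, 103/23) = 4.478 servings → $3.81.
lentils + pasta with both tight: 0.8095 servings and 2.381 servings → $2.32.
lentils + avocado: the both-tight solution has a negative serving — not a feasible corner.
pasta + avocado with both tight: 3.081 servings and 0.4595 servings → $2.39.
Cheapest feasible corner: $2.32.

$2.32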